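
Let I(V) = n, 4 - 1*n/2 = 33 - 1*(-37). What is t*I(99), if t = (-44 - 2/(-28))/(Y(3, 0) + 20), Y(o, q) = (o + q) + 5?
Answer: 20295/98 ≈ 207.09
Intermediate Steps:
Y(o, q) = 5 + o + q
n = -132 (n = 8 - 2*(33 - 1*(-37)) = 8 - 2*(33 + 37) = 8 - 2*70 = 8 - 140 = -132)
I(V) = -132
t = -615/392 (t = (-44 - 2/(-28))/((5 + 3 + 0) + 20) = (-44 - 2*(-1/28))/(8 + 20) = (-44 + 1/14)/28 = -615/14*1/28 = -615/392 ≈ -1.5689)
t*I(99) = -615/392*(-132) = 20295/98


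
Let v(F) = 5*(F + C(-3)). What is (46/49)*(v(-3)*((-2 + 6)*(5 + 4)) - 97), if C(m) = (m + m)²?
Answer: 268778/49 ≈ 5485.3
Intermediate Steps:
C(m) = 4*m² (C(m) = (2*m)² = 4*m²)
v(F) = 180 + 5*F (v(F) = 5*(F + 4*(-3)²) = 5*(F + 4*9) = 5*(F + 36) = 5*(36 + F) = 180 + 5*F)
(46/49)*(v(-3)*((-2 + 6)*(5 + 4)) - 97) = (46/49)*((180 + 5*(-3))*((-2 + 6)*(5 + 4)) - 97) = (46*(1/49))*((180 - 15)*(4*9) - 97) = 46*(165*36 - 97)/49 = 46*(5940 - 97)/49 = (46/49)*5843 = 268778/49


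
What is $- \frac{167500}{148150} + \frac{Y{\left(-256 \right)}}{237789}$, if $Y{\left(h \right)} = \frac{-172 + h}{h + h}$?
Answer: $- \frac{101963606159}{90184807296} \approx -1.1306$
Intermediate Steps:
$Y{\left(h \right)} = \frac{-172 + h}{2 h}$
$- \frac{167500}{148150} + \frac{Y{\left(-256 \right)}}{237789} = - \frac{167500}{148150} + \frac{\frac{1}{2} \frac{1}{-256} \left(-172 - 256\right)}{237789} = \left(-167500\right) \frac{1}{148150} + \frac{1}{2} \left(- \frac{1}{256}\right) \left(-428\right) \frac{1}{237789} = - \frac{3350}{2963} + \frac{107}{128} \cdot \frac{1}{237789} = - \frac{3350}{2963} + \frac{107}{30436992} = - \frac{101963606159}{90184807296}$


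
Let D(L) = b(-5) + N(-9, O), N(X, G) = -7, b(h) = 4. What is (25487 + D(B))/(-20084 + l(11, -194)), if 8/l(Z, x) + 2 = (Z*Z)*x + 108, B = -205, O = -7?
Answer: -74438764/58665365 ≈ -1.2689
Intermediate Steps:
l(Z, x) = 8/(106 + x*Z²) (l(Z, x) = 8/(-2 + ((Z*Z)*x + 108)) = 8/(-2 + (Z²*x + 108)) = 8/(-2 + (x*Z² + 108)) = 8/(-2 + (108 + x*Z²)) = 8/(106 + x*Z²))
D(L) = -3 (D(L) = 4 - 7 = -3)
(25487 + D(B))/(-20084 + l(11, -194)) = (25487 - 3)/(-20084 + 8/(106 - 194*11²)) = 25484/(-20084 + 8/(106 - 194*121)) = 25484/(-20084 + 8/(106 - 23474)) = 25484/(-20084 + 8/(-23368)) = 25484/(-20084 + 8*(-1/23368)) = 25484/(-20084 - 1/2921) = 25484/(-58665365/2921) = 25484*(-2921/58665365) = -74438764/58665365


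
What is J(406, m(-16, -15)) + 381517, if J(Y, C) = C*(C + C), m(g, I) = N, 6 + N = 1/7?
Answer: 18697695/49 ≈ 3.8159e+5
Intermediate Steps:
N = -41/7 (N = -6 + 1/7 = -41/7 ≈ -5.8571)
m(g, I) = -41/7
J(Y, C) = 2*C**2 (J(Y, C) = C*(2*C) = 2*C**2)
J(406, m(-16, -15)) + 381517 = 2*(-41/7)**2 + 381517 = 2*(1681/49) + 381517 = 3362/49 + 381517 = 18697695/49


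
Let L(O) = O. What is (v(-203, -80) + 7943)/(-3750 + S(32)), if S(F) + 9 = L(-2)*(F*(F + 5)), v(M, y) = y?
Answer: -7863/6127 ≈ -1.2833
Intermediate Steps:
S(F) = -9 - 2*F*(5 + F) (S(F) = -9 - 2*F*(F + 5) = -9 - 2*F*(5 + F))
(v(-203, -80) + 7943)/(-3750 + S(32)) = (-80 + 7943)/(-3750 + (-9 - 10*32 - 2*32²)) = 7863/(-3750 + (-9 - 320 - 2*1024)) = 7863/(-3750 + (-9 - 320 - 2048)) = 7863/(-3750 - 2377) = 7863/(-6127) = 7863*(-1/6127) = -7863/6127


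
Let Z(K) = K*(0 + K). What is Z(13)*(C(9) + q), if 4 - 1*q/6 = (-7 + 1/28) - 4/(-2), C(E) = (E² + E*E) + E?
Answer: 531843/14 ≈ 37989.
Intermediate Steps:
C(E) = E + 2*E² (C(E) = (E² + E²) + E = 2*E² + E = E + 2*E²)
Z(K) = K² (Z(K) = K*K = K²)
q = 753/14 (q = 24 - 6*((-7 + 1/28) - 4/(-2)) = 24 - 6*((-7 + 1/28) - 4*(-½)) = 24 - 6*(-195/28 + 2) = 24 - 6*(-139/28) = 24 + 417/14 = 753/14 ≈ 53.786)
Z(13)*(C(9) + q) = 13²*(9*(1 + 2*9) + 753/14) = 169*(9*(1 + 18) + 753/14) = 169*(9*19 + 753/14) = 169*(171 + 753/14) = 169*(3147/14) = 531843/14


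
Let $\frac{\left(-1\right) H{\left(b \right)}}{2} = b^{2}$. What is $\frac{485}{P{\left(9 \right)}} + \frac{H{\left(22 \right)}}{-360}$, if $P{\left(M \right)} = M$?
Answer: $\frac{2546}{45} \approx 56.578$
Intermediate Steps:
$H{\left(b \right)} = - 2 b^{2}$
$\frac{485}{P{\left(9 \right)}} + \frac{H{\left(22 \right)}}{-360} = \frac{485}{9} + \frac{\left(-2\right) 22^{2}}{-360} = 485 \cdot \frac{1}{9} + \left(-2\right) 484 \left(- \frac{1}{360}\right) = \frac{485}{9} - - \frac{121}{45} = \frac{485}{9} + \frac{121}{45} = \frac{2546}{45}$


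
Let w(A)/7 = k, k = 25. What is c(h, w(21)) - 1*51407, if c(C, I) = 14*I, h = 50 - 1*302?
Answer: -48957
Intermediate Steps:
w(A) = 175 (w(A) = 7*25 = 175)
h = -252 (h = 50 - 302 = -252)
c(h, w(21)) - 1*51407 = 14*175 - 1*51407 = 2450 - 51407 = -48957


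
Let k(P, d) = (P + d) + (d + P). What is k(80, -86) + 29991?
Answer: 29979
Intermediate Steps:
k(P, d) = 2*P + 2*d (k(P, d) = (P + d) + (P + d) = 2*P + 2*d)
k(80, -86) + 29991 = (2*80 + 2*(-86)) + 29991 = (160 - 172) + 29991 = -12 + 29991 = 29979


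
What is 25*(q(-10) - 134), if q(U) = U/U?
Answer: -3325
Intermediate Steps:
q(U) = 1
25*(q(-10) - 134) = 25*(1 - 134) = 25*(-133) = -3325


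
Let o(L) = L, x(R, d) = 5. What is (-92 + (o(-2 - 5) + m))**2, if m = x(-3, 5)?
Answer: 8836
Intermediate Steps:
m = 5
(-92 + (o(-2 - 5) + m))**2 = (-92 + ((-2 - 5) + 5))**2 = (-92 + (-7 + 5))**2 = (-92 - 2)**2 = (-94)**2 = 8836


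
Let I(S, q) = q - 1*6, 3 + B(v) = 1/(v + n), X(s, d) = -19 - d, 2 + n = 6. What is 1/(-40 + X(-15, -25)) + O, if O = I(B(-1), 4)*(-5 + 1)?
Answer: 271/34 ≈ 7.9706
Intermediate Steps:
n = 4 (n = -2 + 6 = 4)
B(v) = -3 + 1/(4 + v) (B(v) = -3 + 1/(v + 4) = -3 + 1/(4 + v))
I(S, q) = -6 + q (I(S, q) = q - 6 = -6 + q)
O = 8 (O = (-6 + 4)*(-5 + 1) = -2*(-4) = 8)
1/(-40 + X(-15, -25)) + O = 1/(-40 + (-19 - 1*(-25))) + 8 = 1/(-40 + (-19 + 25)) + 8 = 1/(-40 + 6) + 8 = 1/(-34) + 8 = -1/34 + 8 = 271/34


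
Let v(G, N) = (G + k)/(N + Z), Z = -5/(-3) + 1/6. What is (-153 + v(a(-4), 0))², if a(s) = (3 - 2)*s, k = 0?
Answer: 2913849/121 ≈ 24081.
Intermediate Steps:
Z = 11/6 (Z = -5*(-⅓) + 1*(⅙) = 5/3 + ⅙ = 11/6 ≈ 1.8333)
a(s) = s (a(s) = 1*s = s)
v(G, N) = G/(11/6 + N) (v(G, N) = (G + 0)/(N + 11/6) = G/(11/6 + N))
(-153 + v(a(-4), 0))² = (-153 + 6*(-4)/(11 + 6*0))² = (-153 + 6*(-4)/(11 + 0))² = (-153 + 6*(-4)/11)² = (-153 + 6*(-4)*(1/11))² = (-153 - 24/11)² = (-1707/11)² = 2913849/121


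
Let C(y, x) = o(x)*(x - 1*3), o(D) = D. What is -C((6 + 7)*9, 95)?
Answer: -8740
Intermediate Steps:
C(y, x) = x*(-3 + x) (C(y, x) = x*(x - 1*3) = x*(x - 3) = x*(-3 + x))
-C((6 + 7)*9, 95) = -95*(-3 + 95) = -95*92 = -1*8740 = -8740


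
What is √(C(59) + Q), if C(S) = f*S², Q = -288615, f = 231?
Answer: 2*√128874 ≈ 717.98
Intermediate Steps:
C(S) = 231*S²
√(C(59) + Q) = √(231*59² - 288615) = √(231*3481 - 288615) = √(804111 - 288615) = √515496 = 2*√128874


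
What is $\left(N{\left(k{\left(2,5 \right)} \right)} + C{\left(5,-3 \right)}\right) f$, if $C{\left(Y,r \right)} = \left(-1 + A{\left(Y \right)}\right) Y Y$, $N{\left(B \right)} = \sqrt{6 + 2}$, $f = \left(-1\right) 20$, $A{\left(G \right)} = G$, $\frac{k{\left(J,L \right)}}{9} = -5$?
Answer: $-2000 - 40 \sqrt{2} \approx -2056.6$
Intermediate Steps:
$k{\left(J,L \right)} = -45$ ($k{\left(J,L \right)} = 9 \left(-5\right) = -45$)
$f = -20$
$N{\left(B \right)} = 2 \sqrt{2}$ ($N{\left(B \right)} = \sqrt{8} = 2 \sqrt{2}$)
$C{\left(Y,r \right)} = Y^{2} \left(-1 + Y\right)$ ($C{\left(Y,r \right)} = \left(-1 + Y\right) Y Y = \left(-1 + Y\right) Y^{2} = Y^{2} \left(-1 + Y\right)$)
$\left(N{\left(k{\left(2,5 \right)} \right)} + C{\left(5,-3 \right)}\right) f = \left(2 \sqrt{2} + 5^{2} \left(-1 + 5\right)\right) \left(-20\right) = \left(2 \sqrt{2} + 25 \cdot 4\right) \left(-20\right) = \left(2 \sqrt{2} + 100\right) \left(-20\right) = \left(100 + 2 \sqrt{2}\right) \left(-20\right) = -2000 - 40 \sqrt{2}$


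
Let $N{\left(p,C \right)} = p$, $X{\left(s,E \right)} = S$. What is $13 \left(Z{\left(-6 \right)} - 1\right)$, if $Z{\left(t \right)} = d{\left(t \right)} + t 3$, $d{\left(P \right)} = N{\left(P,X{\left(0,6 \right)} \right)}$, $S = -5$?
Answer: $-325$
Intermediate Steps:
$X{\left(s,E \right)} = -5$
$d{\left(P \right)} = P$
$Z{\left(t \right)} = 4 t$ ($Z{\left(t \right)} = t + t 3 = t + 3 t = 4 t$)
$13 \left(Z{\left(-6 \right)} - 1\right) = 13 \left(4 \left(-6\right) - 1\right) = 13 \left(-24 - 1\right) = 13 \left(-25\right) = -325$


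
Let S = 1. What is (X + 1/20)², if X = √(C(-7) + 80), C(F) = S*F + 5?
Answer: 31201/400 + √78/10 ≈ 78.886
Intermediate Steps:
C(F) = 5 + F (C(F) = 1*F + 5 = F + 5 = 5 + F)
X = √78 (X = √((5 - 7) + 80) = √(-2 + 80) = √78 ≈ 8.8318)
(X + 1/20)² = (√78 + 1/20)² = (1/20 + √78)²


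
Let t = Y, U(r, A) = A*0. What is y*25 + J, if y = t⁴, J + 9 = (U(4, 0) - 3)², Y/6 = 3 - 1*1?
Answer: 518400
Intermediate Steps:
U(r, A) = 0
Y = 12 (Y = 6*(3 - 1*1) = 6*(3 - 1) = 6*2 = 12)
J = 0 (J = -9 + (0 - 3)² = -9 + (-3)² = -9 + 9 = 0)
t = 12
y = 20736 (y = 12⁴ = 20736)
y*25 + J = 20736*25 + 0 = 518400 + 0 = 518400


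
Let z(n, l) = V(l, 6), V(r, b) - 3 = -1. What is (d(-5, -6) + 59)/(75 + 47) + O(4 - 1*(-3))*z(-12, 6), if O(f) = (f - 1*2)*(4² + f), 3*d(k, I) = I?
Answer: 28117/122 ≈ 230.47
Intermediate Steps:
V(r, b) = 2 (V(r, b) = 3 - 1 = 2)
z(n, l) = 2
d(k, I) = I/3
O(f) = (-2 + f)*(16 + f) (O(f) = (f - 2)*(16 + f) = (-2 + f)*(16 + f))
(d(-5, -6) + 59)/(75 + 47) + O(4 - 1*(-3))*z(-12, 6) = ((⅓)*(-6) + 59)/(75 + 47) + (-32 + (4 - 1*(-3))² + 14*(4 - 1*(-3)))*2 = (-2 + 59)/122 + (-32 + (4 + 3)² + 14*(4 + 3))*2 = 57*(1/122) + (-32 + 7² + 14*7)*2 = 57/122 + (-32 + 49 + 98)*2 = 57/122 + 115*2 = 57/122 + 230 = 28117/122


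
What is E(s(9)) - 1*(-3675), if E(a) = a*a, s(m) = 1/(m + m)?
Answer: 1190701/324 ≈ 3675.0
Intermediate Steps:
s(m) = 1/(2*m)
E(a) = a²
E(s(9)) - 1*(-3675) = ((½)/9)² - 1*(-3675) = ((½)*(⅑))² + 3675 = (1/18)² + 3675 = 1/324 + 3675 = 1190701/324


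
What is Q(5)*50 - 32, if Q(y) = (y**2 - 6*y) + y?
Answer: -32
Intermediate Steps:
Q(y) = y**2 - 5*y
Q(5)*50 - 32 = (5*(-5 + 5))*50 - 32 = (5*0)*50 - 32 = 0*50 - 32 = 0 - 32 = -32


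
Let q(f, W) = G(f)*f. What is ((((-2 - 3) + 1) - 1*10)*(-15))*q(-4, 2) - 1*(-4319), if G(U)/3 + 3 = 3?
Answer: 4319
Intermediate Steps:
G(U) = 0 (G(U) = -9 + 3*3 = -9 + 9 = 0)
q(f, W) = 0 (q(f, W) = 0*f = 0)
((((-2 - 3) + 1) - 1*10)*(-15))*q(-4, 2) - 1*(-4319) = ((((-2 - 3) + 1) - 1*10)*(-15))*0 - 1*(-4319) = (((-5 + 1) - 10)*(-15))*0 + 4319 = ((-4 - 10)*(-15))*0 + 4319 = -14*(-15)*0 + 4319 = 210*0 + 4319 = 0 + 4319 = 4319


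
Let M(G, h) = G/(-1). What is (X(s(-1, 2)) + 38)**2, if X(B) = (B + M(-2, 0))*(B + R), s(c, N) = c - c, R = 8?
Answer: 2916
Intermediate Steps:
M(G, h) = -G (M(G, h) = G*(-1) = -G)
s(c, N) = 0
X(B) = (2 + B)*(8 + B) (X(B) = (B - 1*(-2))*(B + 8) = (B + 2)*(8 + B) = (2 + B)*(8 + B))
(X(s(-1, 2)) + 38)**2 = ((16 + 0**2 + 10*0) + 38)**2 = ((16 + 0 + 0) + 38)**2 = (16 + 38)**2 = 54**2 = 2916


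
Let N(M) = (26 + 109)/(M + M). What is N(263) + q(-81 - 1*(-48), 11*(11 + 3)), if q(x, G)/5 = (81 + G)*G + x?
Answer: 95093045/526 ≈ 1.8079e+5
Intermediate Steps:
q(x, G) = 5*x + 5*G*(81 + G) (q(x, G) = 5*((81 + G)*G + x) = 5*(G*(81 + G) + x) = 5*(x + G*(81 + G)) = 5*x + 5*G*(81 + G))
N(M) = 135/(2*M) (N(M) = 135/((2*M)) = 135*(1/(2*M)) = 135/(2*M))
N(263) + q(-81 - 1*(-48), 11*(11 + 3)) = (135/2)/263 + (5*(-81 - 1*(-48)) + 5*(11*(11 + 3))² + 405*(11*(11 + 3))) = (135/2)*(1/263) + (5*(-81 + 48) + 5*(11*14)² + 405*(11*14)) = 135/526 + (5*(-33) + 5*154² + 405*154) = 135/526 + (-165 + 5*23716 + 62370) = 135/526 + (-165 + 118580 + 62370) = 135/526 + 180785 = 95093045/526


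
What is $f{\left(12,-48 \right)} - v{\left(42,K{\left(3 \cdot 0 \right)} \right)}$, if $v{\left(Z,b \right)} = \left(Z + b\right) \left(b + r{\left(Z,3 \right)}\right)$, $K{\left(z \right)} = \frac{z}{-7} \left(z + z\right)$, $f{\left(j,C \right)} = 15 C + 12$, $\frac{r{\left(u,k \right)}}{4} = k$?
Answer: $-1212$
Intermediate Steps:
$r{\left(u,k \right)} = 4 k$
$f{\left(j,C \right)} = 12 + 15 C$
$K{\left(z \right)} = - \frac{2 z^{2}}{7}$ ($K{\left(z \right)} = z \left(- \frac{1}{7}\right) 2 z = - \frac{z}{7} \cdot 2 z = - \frac{2 z^{2}}{7}$)
$v{\left(Z,b \right)} = \left(12 + b\right) \left(Z + b\right)$ ($v{\left(Z,b \right)} = \left(Z + b\right) \left(b + 4 \cdot 3\right) = \left(Z + b\right) \left(b + 12\right) = \left(Z + b\right) \left(12 + b\right) = \left(12 + b\right) \left(Z + b\right)$)
$f{\left(12,-48 \right)} - v{\left(42,K{\left(3 \cdot 0 \right)} \right)} = \left(12 + 15 \left(-48\right)\right) - \left(\left(- \frac{2 \left(3 \cdot 0\right)^{2}}{7}\right)^{2} + 12 \cdot 42 + 12 \left(- \frac{2 \left(3 \cdot 0\right)^{2}}{7}\right) + 42 \left(- \frac{2 \left(3 \cdot 0\right)^{2}}{7}\right)\right) = \left(12 - 720\right) - \left(\left(- \frac{2 \cdot 0^{2}}{7}\right)^{2} + 504 + 12 \left(- \frac{2 \cdot 0^{2}}{7}\right) + 42 \left(- \frac{2 \cdot 0^{2}}{7}\right)\right) = -708 - \left(\left(\left(- \frac{2}{7}\right) 0\right)^{2} + 504 + 12 \left(\left(- \frac{2}{7}\right) 0\right) + 42 \left(\left(- \frac{2}{7}\right) 0\right)\right) = -708 - \left(0^{2} + 504 + 12 \cdot 0 + 42 \cdot 0\right) = -708 - \left(0 + 504 + 0 + 0\right) = -708 - 504 = -1212$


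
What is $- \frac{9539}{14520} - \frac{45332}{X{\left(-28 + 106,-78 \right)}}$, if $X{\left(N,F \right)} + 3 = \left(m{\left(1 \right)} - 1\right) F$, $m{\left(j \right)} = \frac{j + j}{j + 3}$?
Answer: $- \frac{54880337}{43560} \approx -1259.9$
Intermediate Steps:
$m{\left(j \right)} = \frac{2 j}{3 + j}$
$X{\left(N,F \right)} = -3 - \frac{F}{2}$ ($X{\left(N,F \right)} = -3 + \left(2 \cdot 1 \frac{1}{3 + 1} - 1\right) F = -3 + \left(2 \cdot 1 \cdot \frac{1}{4} - 1\right) F = -3 + \left(\frac{1}{2} - 1\right) F = -3 - \frac{F}{2}$)
$- \frac{9539}{14520} - \frac{45332}{X{\left(-28 + 106,-78 \right)}} = - \frac{9539}{14520} - \frac{45332}{-3 - -39} = \left(-9539\right) \frac{1}{14520} - \frac{45332}{-3 + 39} = - \frac{9539}{14520} - \frac{45332}{36} = - \frac{9539}{14520} - \frac{11333}{9} = - \frac{54880337}{43560}$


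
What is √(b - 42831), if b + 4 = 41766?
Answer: I*√1069 ≈ 32.696*I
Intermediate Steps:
b = 41762 (b = -4 + 41766 = 41762)
√(b - 42831) = √(41762 - 42831) = √(-1069) = I*√1069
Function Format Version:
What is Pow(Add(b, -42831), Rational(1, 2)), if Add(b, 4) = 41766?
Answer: Mul(I, Pow(1069, Rational(1, 2))) ≈ Mul(32.696, I)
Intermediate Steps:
b = 41762 (b = Add(-4, 41766) = 41762)
Pow(Add(b, -42831), Rational(1, 2)) = Pow(Add(41762, -42831), Rational(1, 2)) = Pow(-1069, Rational(1, 2)) = Mul(I, Pow(1069, Rational(1, 2)))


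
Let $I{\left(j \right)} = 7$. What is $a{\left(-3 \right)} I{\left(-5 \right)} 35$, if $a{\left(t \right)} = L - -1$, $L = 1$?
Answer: $490$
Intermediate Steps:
$a{\left(t \right)} = 2$ ($a{\left(t \right)} = 1 - -1 = 1 + 1 = 2$)
$a{\left(-3 \right)} I{\left(-5 \right)} 35 = 2 \cdot 7 \cdot 35 = 14 \cdot 35 = 490$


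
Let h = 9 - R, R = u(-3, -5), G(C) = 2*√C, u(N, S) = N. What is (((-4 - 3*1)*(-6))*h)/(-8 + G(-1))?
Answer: -1008/17 - 252*I/17 ≈ -59.294 - 14.824*I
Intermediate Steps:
R = -3
h = 12 (h = 9 - 1*(-3) = 9 + 3 = 12)
(((-4 - 3*1)*(-6))*h)/(-8 + G(-1)) = (((-4 - 3*1)*(-6))*12)/(-8 + 2*√(-1)) = (((-4 - 3)*(-6))*12)/(-8 + 2*I) = ((-8 - 2*I)/68)*(-7*(-6)*12) = ((-8 - 2*I)/68)*(42*12) = ((-8 - 2*I)/68)*504 = 126*(-8 - 2*I)/17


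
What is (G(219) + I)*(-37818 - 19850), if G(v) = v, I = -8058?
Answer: 452059452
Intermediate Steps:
(G(219) + I)*(-37818 - 19850) = (219 - 8058)*(-37818 - 19850) = -7839*(-57668) = 452059452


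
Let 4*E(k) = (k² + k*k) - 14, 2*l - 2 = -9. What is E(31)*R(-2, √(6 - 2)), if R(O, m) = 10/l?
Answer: -9540/7 ≈ -1362.9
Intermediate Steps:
l = -7/2 (l = 1 + (½)*(-9) = 1 - 9/2 = -7/2 ≈ -3.5000)
E(k) = -7/2 + k²/2 (E(k) = ((k² + k*k) - 14)/4 = ((k² + k²) - 14)/4 = (2*k² - 14)/4 = (-14 + 2*k²)/4 = -7/2 + k²/2)
R(O, m) = -20/7 (R(O, m) = 10/(-7/2) = 10*(-2/7) = -20/7)
E(31)*R(-2, √(6 - 2)) = (-7/2 + (½)*31²)*(-20/7) = (-7/2 + (½)*961)*(-20/7) = (-7/2 + 961/2)*(-20/7) = 477*(-20/7) = -9540/7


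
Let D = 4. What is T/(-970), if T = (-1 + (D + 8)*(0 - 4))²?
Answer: -2401/970 ≈ -2.4753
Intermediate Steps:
T = 2401 (T = (-1 + (4 + 8)*(0 - 4))² = (-1 + 12*(-4))² = (-1 - 48)² = (-49)² = 2401)
T/(-970) = 2401/(-970) = 2401*(-1/970) = -2401/970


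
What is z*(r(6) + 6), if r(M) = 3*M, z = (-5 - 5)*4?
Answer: -960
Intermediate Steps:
z = -40 (z = -10*4 = -40)
z*(r(6) + 6) = -40*(3*6 + 6) = -40*(18 + 6) = -40*24 = -960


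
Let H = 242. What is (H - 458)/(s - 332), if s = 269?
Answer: 24/7 ≈ 3.4286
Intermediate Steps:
(H - 458)/(s - 332) = (242 - 458)/(269 - 332) = -216/(-63) = -216*(-1/63) = 24/7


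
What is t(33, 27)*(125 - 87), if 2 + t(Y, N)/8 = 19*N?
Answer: 155344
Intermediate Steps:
t(Y, N) = -16 + 152*N (t(Y, N) = -16 + 8*(19*N) = -16 + 152*N)
t(33, 27)*(125 - 87) = (-16 + 152*27)*(125 - 87) = (-16 + 4104)*38 = 4088*38 = 155344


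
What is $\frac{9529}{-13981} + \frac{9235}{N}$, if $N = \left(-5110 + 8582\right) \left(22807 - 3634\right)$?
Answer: $- \frac{1859834629}{2729314896} \approx -0.68143$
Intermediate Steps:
$N = 66568656$ ($N = 3472 \cdot 19173 = 66568656$)
$\frac{9529}{-13981} + \frac{9235}{N} = \frac{9529}{-13981} + \frac{9235}{66568656} = 9529 \left(- \frac{1}{13981}\right) + 9235 \cdot \frac{1}{66568656} = - \frac{9529}{13981} + \frac{9235}{66568656} = - \frac{1859834629}{2729314896}$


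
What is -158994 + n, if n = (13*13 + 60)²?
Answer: -106553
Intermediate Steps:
n = 52441 (n = (169 + 60)² = 229² = 52441)
-158994 + n = -158994 + 52441 = -106553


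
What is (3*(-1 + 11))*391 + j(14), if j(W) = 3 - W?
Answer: 11719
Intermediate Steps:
(3*(-1 + 11))*391 + j(14) = (3*(-1 + 11))*391 + (3 - 1*14) = (3*10)*391 + (3 - 14) = 30*391 - 11 = 11730 - 11 = 11719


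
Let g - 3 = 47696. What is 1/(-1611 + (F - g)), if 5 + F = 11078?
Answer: -1/38237 ≈ -2.6153e-5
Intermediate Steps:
g = 47699 (g = 3 + 47696 = 47699)
F = 11073 (F = -5 + 11078 = 11073)
1/(-1611 + (F - g)) = 1/(-1611 + (11073 - 1*47699)) = 1/(-1611 + (11073 - 47699)) = 1/(-1611 - 36626) = 1/(-38237) = -1/38237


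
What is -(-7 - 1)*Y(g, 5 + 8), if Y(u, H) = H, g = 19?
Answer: 104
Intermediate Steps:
-(-7 - 1)*Y(g, 5 + 8) = -(-7 - 1)*(5 + 8) = -(-8)*13 = -1*(-104) = 104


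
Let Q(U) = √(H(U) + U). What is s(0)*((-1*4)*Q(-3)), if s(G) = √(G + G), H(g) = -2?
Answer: 0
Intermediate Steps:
Q(U) = √(-2 + U)
s(G) = √2*√G (s(G) = √(2*G) = √2*√G)
s(0)*((-1*4)*Q(-3)) = (√2*√0)*((-1*4)*√(-2 - 3)) = (√2*0)*(-4*I*√5) = 0*(-4*I*√5) = 0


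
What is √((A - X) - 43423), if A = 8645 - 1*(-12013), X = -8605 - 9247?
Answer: 17*I*√17 ≈ 70.093*I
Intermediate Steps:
X = -17852
A = 20658 (A = 8645 + 12013 = 20658)
√((A - X) - 43423) = √((20658 - 1*(-17852)) - 43423) = √((20658 + 17852) - 43423) = √(38510 - 43423) = √(-4913) = 17*I*√17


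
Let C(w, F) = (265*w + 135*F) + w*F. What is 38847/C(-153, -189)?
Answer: -12949/12381 ≈ -1.0459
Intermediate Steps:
C(w, F) = 135*F + 265*w + F*w (C(w, F) = (135*F + 265*w) + F*w = 135*F + 265*w + F*w)
38847/C(-153, -189) = 38847/(135*(-189) + 265*(-153) - 189*(-153)) = 38847/(-25515 - 40545 + 28917) = 38847/(-37143) = 38847*(-1/37143) = -12949/12381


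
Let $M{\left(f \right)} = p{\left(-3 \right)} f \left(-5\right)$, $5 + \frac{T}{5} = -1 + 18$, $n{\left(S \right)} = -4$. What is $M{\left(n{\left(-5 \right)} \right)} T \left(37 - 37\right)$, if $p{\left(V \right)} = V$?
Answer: $0$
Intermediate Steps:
$T = 60$ ($T = -25 + 5 \left(-1 + 18\right) = -25 + 5 \cdot 17 = -25 + 85 = 60$)
$M{\left(f \right)} = 15 f$ ($M{\left(f \right)} = - 3 f \left(-5\right) = 15 f$)
$M{\left(n{\left(-5 \right)} \right)} T \left(37 - 37\right) = 15 \left(-4\right) 60 \left(37 - 37\right) = \left(-60\right) 60 \left(37 - 37\right) = \left(-3600\right) 0 = 0$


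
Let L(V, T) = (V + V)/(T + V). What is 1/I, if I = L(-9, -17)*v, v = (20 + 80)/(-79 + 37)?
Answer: -91/150 ≈ -0.60667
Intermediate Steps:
v = -50/21 (v = 100/(-42) = 100*(-1/42) = -50/21 ≈ -2.3810)
L(V, T) = 2*V/(T + V) (L(V, T) = (2*V)/(T + V) = 2*V/(T + V))
I = -150/91 (I = (2*(-9)/(-17 - 9))*(-50/21) = (2*(-9)/(-26))*(-50/21) = (2*(-9)*(-1/26))*(-50/21) = (9/13)*(-50/21) = -150/91 ≈ -1.6484)
1/I = 1/(-150/91) = -91/150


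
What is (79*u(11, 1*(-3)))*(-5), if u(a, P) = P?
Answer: 1185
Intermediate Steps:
(79*u(11, 1*(-3)))*(-5) = (79*(1*(-3)))*(-5) = (79*(-3))*(-5) = -237*(-5) = 1185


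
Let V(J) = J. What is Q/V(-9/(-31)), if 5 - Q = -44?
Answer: 1519/9 ≈ 168.78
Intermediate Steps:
Q = 49 (Q = 5 - 1*(-44) = 5 + 44 = 49)
Q/V(-9/(-31)) = 49/((-9/(-31))) = 49/((-9*(-1/31))) = 49/(9/31) = 49*(31/9) = 1519/9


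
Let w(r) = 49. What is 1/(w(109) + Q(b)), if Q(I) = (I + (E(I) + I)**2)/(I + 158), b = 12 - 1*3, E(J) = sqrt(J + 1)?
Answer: 461087/22868283 - 334*sqrt(10)/7622761 ≈ 0.020024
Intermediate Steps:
E(J) = sqrt(1 + J)
b = 9 (b = 12 - 3 = 9)
Q(I) = (I + (I + sqrt(1 + I))**2)/(158 + I) (Q(I) = (I + (sqrt(1 + I) + I)**2)/(I + 158) = (I + (I + sqrt(1 + I))**2)/(158 + I))
1/(w(109) + Q(b)) = 1/(49 + (9 + (9 + sqrt(1 + 9))**2)/(158 + 9)) = 1/(49 + (9 + (9 + sqrt(10))**2)/167) = 1/(49 + (9/167 + (9 + sqrt(10))**2/167)) = 1/(8192/167 + (9 + sqrt(10))**2/167)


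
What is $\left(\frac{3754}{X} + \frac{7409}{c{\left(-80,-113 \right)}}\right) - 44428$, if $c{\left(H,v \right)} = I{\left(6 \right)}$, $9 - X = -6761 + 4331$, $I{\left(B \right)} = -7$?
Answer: $- \frac{776563517}{17073} \approx -45485.0$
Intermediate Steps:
$X = 2439$ ($X = 9 - \left(-6761 + 4331\right) = 9 - -2430 = 9 + 2430 = 2439$)
$c{\left(H,v \right)} = -7$
$\left(\frac{3754}{X} + \frac{7409}{c{\left(-80,-113 \right)}}\right) - 44428 = \left(\frac{3754}{2439} + \frac{7409}{-7}\right) - 44428 = \left(3754 \cdot \frac{1}{2439} + 7409 \left(- \frac{1}{7}\right)\right) - 44428 = \left(\frac{3754}{2439} - \frac{7409}{7}\right) - 44428 = - \frac{18044273}{17073} - 44428 = - \frac{776563517}{17073}$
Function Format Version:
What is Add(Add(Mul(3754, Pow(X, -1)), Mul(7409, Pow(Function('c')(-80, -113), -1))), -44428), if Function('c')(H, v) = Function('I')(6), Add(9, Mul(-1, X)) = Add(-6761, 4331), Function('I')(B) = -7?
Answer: Rational(-776563517, 17073) ≈ -45485.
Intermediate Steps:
X = 2439 (X = Add(9, Mul(-1, Add(-6761, 4331))) = Add(9, Mul(-1, -2430)) = Add(9, 2430) = 2439)
Function('c')(H, v) = -7
Add(Add(Mul(3754, Pow(X, -1)), Mul(7409, Pow(Function('c')(-80, -113), -1))), -44428) = Add(Add(Mul(3754, Pow(2439, -1)), Mul(7409, Pow(-7, -1))), -44428) = Add(Add(Mul(3754, Rational(1, 2439)), Mul(7409, Rational(-1, 7))), -44428) = Add(Add(Rational(3754, 2439), Rational(-7409, 7)), -44428) = Add(Rational(-18044273, 17073), -44428) = Rational(-776563517, 17073)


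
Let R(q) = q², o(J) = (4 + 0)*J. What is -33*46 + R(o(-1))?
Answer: -1502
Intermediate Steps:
o(J) = 4*J
-33*46 + R(o(-1)) = -33*46 + (4*(-1))² = -1518 + (-4)² = -1518 + 16 = -1502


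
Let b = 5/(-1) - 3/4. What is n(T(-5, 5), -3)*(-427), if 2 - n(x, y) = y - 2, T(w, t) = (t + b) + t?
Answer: -2989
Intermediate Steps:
b = -23/4 (b = 5*(-1) - 3*1/4 = -5 - 3/4 = -23/4 ≈ -5.7500)
T(w, t) = -23/4 + 2*t (T(w, t) = (t - 23/4) + t = (-23/4 + t) + t = -23/4 + 2*t)
n(x, y) = 4 - y (n(x, y) = 2 - (y - 2) = 2 - (-2 + y) = 2 + (2 - y) = 4 - y)
n(T(-5, 5), -3)*(-427) = (4 - 1*(-3))*(-427) = (4 + 3)*(-427) = 7*(-427) = -2989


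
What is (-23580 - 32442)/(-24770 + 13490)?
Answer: 9337/1880 ≈ 4.9665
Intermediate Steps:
(-23580 - 32442)/(-24770 + 13490) = -56022/(-11280) = -56022*(-1/11280) = 9337/1880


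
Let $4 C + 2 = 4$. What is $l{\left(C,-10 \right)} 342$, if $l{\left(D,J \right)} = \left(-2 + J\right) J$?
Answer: $41040$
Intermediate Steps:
$C = \frac{1}{2}$ ($C = - \frac{1}{2} + \frac{1}{4} \cdot 4 = - \frac{1}{2} + 1 = \frac{1}{2} \approx 0.5$)
$l{\left(D,J \right)} = J \left(-2 + J\right)$
$l{\left(C,-10 \right)} 342 = - 10 \left(-2 - 10\right) 342 = \left(-10\right) \left(-12\right) 342 = 120 \cdot 342 = 41040$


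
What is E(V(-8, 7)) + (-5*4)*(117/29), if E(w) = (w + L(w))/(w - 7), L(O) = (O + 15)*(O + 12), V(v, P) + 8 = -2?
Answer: -2340/29 ≈ -80.690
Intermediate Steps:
V(v, P) = -10 (V(v, P) = -8 - 2 = -10)
L(O) = (12 + O)*(15 + O) (L(O) = (15 + O)*(12 + O) = (12 + O)*(15 + O))
E(w) = (180 + w**2 + 28*w)/(-7 + w) (E(w) = (w + (180 + w**2 + 27*w))/(w - 7) = (180 + w**2 + 28*w)/(-7 + w))
E(V(-8, 7)) + (-5*4)*(117/29) = (180 + (-10)**2 + 28*(-10))/(-7 - 10) + (-5*4)*(117/29) = (180 + 100 - 280)/(-17) - 2340/29 = -1/17*0 - 20*117/29 = 0 - 2340/29 = -2340/29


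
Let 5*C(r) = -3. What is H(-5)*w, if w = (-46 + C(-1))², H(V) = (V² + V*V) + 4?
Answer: 2931606/25 ≈ 1.1726e+5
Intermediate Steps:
C(r) = -⅗ (C(r) = (⅕)*(-3) = -⅗)
H(V) = 4 + 2*V² (H(V) = (V² + V²) + 4 = 2*V² + 4 = 4 + 2*V²)
w = 54289/25 (w = (-46 - ⅗)² = (-233/5)² = 54289/25 ≈ 2171.6)
H(-5)*w = (4 + 2*(-5)²)*(54289/25) = (4 + 2*25)*(54289/25) = (4 + 50)*(54289/25) = 54*(54289/25) = 2931606/25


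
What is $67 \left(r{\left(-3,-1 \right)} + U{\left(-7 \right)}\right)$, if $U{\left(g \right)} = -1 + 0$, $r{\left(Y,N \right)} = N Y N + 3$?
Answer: $-67$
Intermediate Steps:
$r{\left(Y,N \right)} = 3 + Y N^{2}$ ($r{\left(Y,N \right)} = Y N^{2} + 3 = 3 + Y N^{2}$)
$U{\left(g \right)} = -1$
$67 \left(r{\left(-3,-1 \right)} + U{\left(-7 \right)}\right) = 67 \left(\left(3 - 3 \left(-1\right)^{2}\right) - 1\right) = 67 \left(\left(3 - 3\right) - 1\right) = 67 \left(0 - 1\right) = 67 \left(-1\right) = -67$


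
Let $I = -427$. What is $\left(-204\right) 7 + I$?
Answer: $-1855$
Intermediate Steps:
$\left(-204\right) 7 + I = \left(-204\right) 7 - 427 = -1428 - 427 = -1855$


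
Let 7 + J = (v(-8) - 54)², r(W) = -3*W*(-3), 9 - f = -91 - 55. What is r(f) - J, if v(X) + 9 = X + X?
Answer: -4839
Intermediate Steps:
f = 155 (f = 9 - (-91 - 55) = 9 - 1*(-146) = 9 + 146 = 155)
v(X) = -9 + 2*X (v(X) = -9 + (X + X) = -9 + 2*X)
r(W) = 9*W
J = 6234 (J = -7 + ((-9 + 2*(-8)) - 54)² = -7 + ((-9 - 16) - 54)² = -7 + (-25 - 54)² = -7 + (-79)² = -7 + 6241 = 6234)
r(f) - J = 9*155 - 1*6234 = 1395 - 6234 = -4839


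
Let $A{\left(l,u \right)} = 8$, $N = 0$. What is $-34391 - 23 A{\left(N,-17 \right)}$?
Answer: $-34575$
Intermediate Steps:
$-34391 - 23 A{\left(N,-17 \right)} = -34391 - 184 = -34575$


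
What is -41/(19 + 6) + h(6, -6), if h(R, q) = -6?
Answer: -191/25 ≈ -7.6400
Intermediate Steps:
-41/(19 + 6) + h(6, -6) = -41/(19 + 6) - 6 = -41/25 - 6 = -191/25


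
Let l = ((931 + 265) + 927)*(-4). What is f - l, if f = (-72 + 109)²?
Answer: 9861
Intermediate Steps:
f = 1369 (f = 37² = 1369)
l = -8492 (l = (1196 + 927)*(-4) = 2123*(-4) = -8492)
f - l = 1369 - 1*(-8492) = 1369 + 8492 = 9861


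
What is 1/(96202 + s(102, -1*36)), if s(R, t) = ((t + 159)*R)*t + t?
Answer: -1/355490 ≈ -2.8130e-6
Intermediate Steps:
s(R, t) = t + R*t*(159 + t) (s(R, t) = ((159 + t)*R)*t + t = (R*(159 + t))*t + t = R*t*(159 + t) + t = t + R*t*(159 + t))
1/(96202 + s(102, -1*36)) = 1/(96202 + (-1*36)*(1 + 159*102 + 102*(-1*36))) = 1/(96202 - 36*(1 + 16218 + 102*(-36))) = 1/(96202 - 36*(1 + 16218 - 3672)) = 1/(96202 - 36*12547) = 1/(96202 - 451692) = 1/(-355490) = -1/355490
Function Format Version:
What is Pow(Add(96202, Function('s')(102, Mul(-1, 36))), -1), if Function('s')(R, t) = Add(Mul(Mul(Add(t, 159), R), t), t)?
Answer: Rational(-1, 355490) ≈ -2.8130e-6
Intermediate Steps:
Function('s')(R, t) = Add(t, Mul(R, t, Add(159, t))) (Function('s')(R, t) = Add(Mul(Mul(Add(159, t), R), t), t) = Add(Mul(Mul(R, Add(159, t)), t), t) = Add(Mul(R, t, Add(159, t)), t) = Add(t, Mul(R, t, Add(159, t))))
Pow(Add(96202, Function('s')(102, Mul(-1, 36))), -1) = Pow(Add(96202, Mul(Mul(-1, 36), Add(1, Mul(159, 102), Mul(102, Mul(-1, 36))))), -1) = Pow(Add(96202, Mul(-36, Add(1, 16218, Mul(102, -36)))), -1) = Pow(Add(96202, Mul(-36, Add(1, 16218, -3672))), -1) = Pow(Add(96202, Mul(-36, 12547)), -1) = Pow(Add(96202, -451692), -1) = Pow(-355490, -1) = Rational(-1, 355490)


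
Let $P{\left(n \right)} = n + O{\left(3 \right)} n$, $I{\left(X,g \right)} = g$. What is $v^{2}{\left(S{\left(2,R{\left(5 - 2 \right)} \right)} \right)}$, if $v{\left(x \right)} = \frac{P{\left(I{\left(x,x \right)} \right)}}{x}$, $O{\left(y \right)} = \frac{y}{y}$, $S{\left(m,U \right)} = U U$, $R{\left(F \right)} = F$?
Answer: $4$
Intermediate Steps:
$S{\left(m,U \right)} = U^{2}$
$O{\left(y \right)} = 1$
$P{\left(n \right)} = 2 n$ ($P{\left(n \right)} = n + 1 n = n + n = 2 n$)
$v{\left(x \right)} = 2$ ($v{\left(x \right)} = \frac{2 x}{x} = 2$)
$v^{2}{\left(S{\left(2,R{\left(5 - 2 \right)} \right)} \right)} = 2^{2} = 4$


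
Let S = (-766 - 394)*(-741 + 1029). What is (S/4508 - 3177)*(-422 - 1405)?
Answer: 956303739/161 ≈ 5.9398e+6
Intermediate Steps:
S = -334080 (S = -1160*288 = -334080)
(S/4508 - 3177)*(-422 - 1405) = (-334080/4508 - 3177)*(-422 - 1405) = (-334080*1/4508 - 3177)*(-1827) = (-83520/1127 - 3177)*(-1827) = -3663999/1127*(-1827) = 956303739/161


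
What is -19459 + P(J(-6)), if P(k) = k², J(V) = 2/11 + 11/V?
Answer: -84751523/4356 ≈ -19456.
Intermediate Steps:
J(V) = 2/11 + 11/V (J(V) = 2*(1/11) + 11/V = 2/11 + 11/V)
-19459 + P(J(-6)) = -19459 + (2/11 + 11/(-6))² = -19459 + (2/11 + 11*(-⅙))² = -19459 + (2/11 - 11/6)² = -19459 + (-109/66)² = -19459 + 11881/4356 = -84751523/4356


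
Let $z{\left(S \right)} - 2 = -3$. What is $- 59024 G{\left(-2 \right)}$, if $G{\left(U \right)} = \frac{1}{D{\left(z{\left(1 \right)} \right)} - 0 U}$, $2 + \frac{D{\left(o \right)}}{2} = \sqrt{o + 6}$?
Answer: $-59024 - 29512 \sqrt{5} \approx -1.2501 \cdot 10^{5}$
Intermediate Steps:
$z{\left(S \right)} = -1$ ($z{\left(S \right)} = 2 - 3 = -1$)
$D{\left(o \right)} = -4 + 2 \sqrt{6 + o}$ ($D{\left(o \right)} = -4 + 2 \sqrt{o + 6} = -4 + 2 \sqrt{6 + o}$)
$G{\left(U \right)} = \frac{1}{-4 + 2 \sqrt{5}}$ ($G{\left(U \right)} = \frac{1}{\left(-4 + 2 \sqrt{6 - 1}\right) - 0 U} = \frac{1}{\left(-4 + 2 \sqrt{5}\right) - 0} = \frac{1}{\left(-4 + 2 \sqrt{5}\right) + 0} = \frac{1}{-4 + 2 \sqrt{5}}$)
$- 59024 G{\left(-2 \right)} = - 59024 \left(1 + \frac{\sqrt{5}}{2}\right) = -59024 - 29512 \sqrt{5}$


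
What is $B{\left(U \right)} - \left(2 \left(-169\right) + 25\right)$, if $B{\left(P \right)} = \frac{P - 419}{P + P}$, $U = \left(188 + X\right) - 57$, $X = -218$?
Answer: $\frac{27484}{87} \approx 315.91$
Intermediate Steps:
$U = -87$ ($U = \left(188 - 218\right) - 57 = -30 + \left(-81 + 24\right) = -30 - 57 = -87$)
$B{\left(P \right)} = \frac{-419 + P}{2 P}$
$B{\left(U \right)} - \left(2 \left(-169\right) + 25\right) = \frac{-419 - 87}{2 \left(-87\right)} - \left(2 \left(-169\right) + 25\right) = \frac{1}{2} \left(- \frac{1}{87}\right) \left(-506\right) - \left(-338 + 25\right) = \frac{253}{87} - -313 = \frac{253}{87} + 313 = \frac{27484}{87}$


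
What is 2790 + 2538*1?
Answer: 5328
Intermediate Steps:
2790 + 2538*1 = 2790 + 2538 = 5328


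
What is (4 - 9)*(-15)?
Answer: 75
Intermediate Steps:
(4 - 9)*(-15) = -5*(-15) = 75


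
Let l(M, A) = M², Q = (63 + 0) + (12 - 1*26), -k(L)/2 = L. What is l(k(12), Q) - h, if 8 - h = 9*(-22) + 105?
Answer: 475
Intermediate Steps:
k(L) = -2*L
Q = 49 (Q = 63 + (12 - 26) = 63 - 14 = 49)
h = 101 (h = 8 - (9*(-22) + 105) = 8 - (-198 + 105) = 8 - 1*(-93) = 8 + 93 = 101)
l(k(12), Q) - h = (-2*12)² - 1*101 = (-24)² - 101 = 576 - 101 = 475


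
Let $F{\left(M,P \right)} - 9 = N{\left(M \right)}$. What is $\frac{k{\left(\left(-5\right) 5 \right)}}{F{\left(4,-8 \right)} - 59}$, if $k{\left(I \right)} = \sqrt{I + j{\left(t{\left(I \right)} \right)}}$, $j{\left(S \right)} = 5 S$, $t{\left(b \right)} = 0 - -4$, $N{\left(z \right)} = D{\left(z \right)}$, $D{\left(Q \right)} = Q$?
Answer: $- \frac{i \sqrt{5}}{46} \approx - 0.04861 i$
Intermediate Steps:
$N{\left(z \right)} = z$
$t{\left(b \right)} = 4$ ($t{\left(b \right)} = 0 + 4 = 4$)
$F{\left(M,P \right)} = 9 + M$
$k{\left(I \right)} = \sqrt{20 + I}$ ($k{\left(I \right)} = \sqrt{I + 5 \cdot 4} = \sqrt{I + 20} = \sqrt{20 + I}$)
$\frac{k{\left(\left(-5\right) 5 \right)}}{F{\left(4,-8 \right)} - 59} = \frac{\sqrt{20 - 25}}{\left(9 + 4\right) - 59} = \frac{\sqrt{20 - 25}}{13 - 59} = \frac{\sqrt{-5}}{-46} = - \frac{i \sqrt{5}}{46}$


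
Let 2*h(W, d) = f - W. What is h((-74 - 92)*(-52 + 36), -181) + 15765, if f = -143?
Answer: 28731/2 ≈ 14366.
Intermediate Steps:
h(W, d) = -143/2 - W/2 (h(W, d) = (-143 - W)/2 = -143/2 - W/2)
h((-74 - 92)*(-52 + 36), -181) + 15765 = (-143/2 - (-74 - 92)*(-52 + 36)/2) + 15765 = (-143/2 - (-83)*(-16)) + 15765 = (-143/2 - ½*2656) + 15765 = (-143/2 - 1328) + 15765 = -2799/2 + 15765 = 28731/2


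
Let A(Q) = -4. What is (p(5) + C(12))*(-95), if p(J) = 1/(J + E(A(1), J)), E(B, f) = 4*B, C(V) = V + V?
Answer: -24985/11 ≈ -2271.4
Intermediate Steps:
C(V) = 2*V
p(J) = 1/(-16 + J) (p(J) = 1/(J + 4*(-4)) = 1/(J - 16) = 1/(-16 + J))
(p(5) + C(12))*(-95) = (1/(-16 + 5) + 2*12)*(-95) = (1/(-11) + 24)*(-95) = (-1/11 + 24)*(-95) = (263/11)*(-95) = -24985/11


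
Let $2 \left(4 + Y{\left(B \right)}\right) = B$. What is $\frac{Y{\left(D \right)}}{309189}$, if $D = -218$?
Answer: $- \frac{113}{309189} \approx -0.00036547$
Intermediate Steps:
$Y{\left(B \right)} = -4 + \frac{B}{2}$
$\frac{Y{\left(D \right)}}{309189} = \frac{-4 + \frac{1}{2} \left(-218\right)}{309189} = \left(-4 - 109\right) \frac{1}{309189} = \left(-113\right) \frac{1}{309189} = - \frac{113}{309189}$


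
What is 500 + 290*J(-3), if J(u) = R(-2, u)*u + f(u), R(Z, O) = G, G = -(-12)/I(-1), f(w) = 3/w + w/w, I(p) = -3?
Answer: 3980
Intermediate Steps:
f(w) = 1 + 3/w (f(w) = 3/w + 1 = 1 + 3/w)
G = -4 (G = -(-12)/(-3) = -(-12)*(-1)/3 = -4*1 = -4)
R(Z, O) = -4
J(u) = -4*u + (3 + u)/u
500 + 290*J(-3) = 500 + 290*(1 - 4*(-3) + 3/(-3)) = 500 + 290*(1 + 12 + 3*(-1/3)) = 500 + 290*(1 + 12 - 1) = 500 + 290*12 = 500 + 3480 = 3980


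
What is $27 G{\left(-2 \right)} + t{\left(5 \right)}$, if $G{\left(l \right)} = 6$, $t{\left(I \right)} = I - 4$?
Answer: $163$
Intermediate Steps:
$t{\left(I \right)} = -4 + I$
$27 G{\left(-2 \right)} + t{\left(5 \right)} = 27 \cdot 6 + \left(-4 + 5\right) = 162 + 1 = 163$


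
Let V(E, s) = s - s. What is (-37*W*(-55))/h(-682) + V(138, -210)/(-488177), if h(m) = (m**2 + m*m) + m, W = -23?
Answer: -4255/84506 ≈ -0.050351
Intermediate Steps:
V(E, s) = 0
h(m) = m + 2*m**2 (h(m) = (m**2 + m**2) + m = 2*m**2 + m = m + 2*m**2)
(-37*W*(-55))/h(-682) + V(138, -210)/(-488177) = (-37*(-23)*(-55))/((-682*(1 + 2*(-682)))) + 0/(-488177) = (851*(-55))/((-682*(1 - 1364))) + 0*(-1/488177) = -46805/((-682*(-1363))) + 0 = -46805/929566 + 0 = -46805*1/929566 + 0 = -4255/84506 + 0 = -4255/84506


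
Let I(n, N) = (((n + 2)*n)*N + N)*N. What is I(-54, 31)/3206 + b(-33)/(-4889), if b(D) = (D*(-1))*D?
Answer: 13201097495/15674134 ≈ 842.22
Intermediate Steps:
b(D) = -D² (b(D) = (-D)*D = -D²)
I(n, N) = N*(N + N*n*(2 + n)) (I(n, N) = (((2 + n)*n)*N + N)*N = ((n*(2 + n))*N + N)*N = (N*n*(2 + n) + N)*N = (N + N*n*(2 + n))*N = N*(N + N*n*(2 + n)))
I(-54, 31)/3206 + b(-33)/(-4889) = (31²*(1 + (-54)² + 2*(-54)))/3206 - 1*(-33)²/(-4889) = (961*(1 + 2916 - 108))*(1/3206) - 1*1089*(-1/4889) = (961*2809)*(1/3206) - 1089*(-1/4889) = 2699449*(1/3206) + 1089/4889 = 2699449/3206 + 1089/4889 = 13201097495/15674134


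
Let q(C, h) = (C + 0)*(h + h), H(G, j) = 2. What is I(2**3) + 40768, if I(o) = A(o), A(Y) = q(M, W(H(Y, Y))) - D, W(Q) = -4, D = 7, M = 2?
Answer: 40745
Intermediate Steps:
q(C, h) = 2*C*h (q(C, h) = C*(2*h) = 2*C*h)
A(Y) = -23 (A(Y) = 2*2*(-4) - 1*7 = -16 - 7 = -23)
I(o) = -23
I(2**3) + 40768 = -23 + 40768 = 40745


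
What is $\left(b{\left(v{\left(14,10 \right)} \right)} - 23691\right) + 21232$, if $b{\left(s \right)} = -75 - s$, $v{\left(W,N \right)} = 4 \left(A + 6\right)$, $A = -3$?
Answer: $-2546$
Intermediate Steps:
$v{\left(W,N \right)} = 12$ ($v{\left(W,N \right)} = 4 \left(-3 + 6\right) = 4 \cdot 3 = 12$)
$\left(b{\left(v{\left(14,10 \right)} \right)} - 23691\right) + 21232 = \left(\left(-75 - 12\right) - 23691\right) + 21232 = \left(-87 - 23691\right) + 21232 = -23778 + 21232 = -2546$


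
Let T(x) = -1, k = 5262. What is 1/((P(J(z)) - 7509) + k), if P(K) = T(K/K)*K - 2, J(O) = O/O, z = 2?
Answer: -1/2250 ≈ -0.00044444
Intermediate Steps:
J(O) = 1
P(K) = -2 - K (P(K) = -K - 2 = -2 - K)
1/((P(J(z)) - 7509) + k) = 1/(((-2 - 1*1) - 7509) + 5262) = 1/(((-2 - 1) - 7509) + 5262) = 1/((-3 - 7509) + 5262) = 1/(-7512 + 5262) = 1/(-2250) = -1/2250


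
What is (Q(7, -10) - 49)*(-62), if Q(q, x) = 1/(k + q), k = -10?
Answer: 9176/3 ≈ 3058.7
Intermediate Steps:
Q(q, x) = 1/(-10 + q)
(Q(7, -10) - 49)*(-62) = (1/(-10 + 7) - 49)*(-62) = (1/(-3) - 49)*(-62) = (-⅓ - 49)*(-62) = -148/3*(-62) = 9176/3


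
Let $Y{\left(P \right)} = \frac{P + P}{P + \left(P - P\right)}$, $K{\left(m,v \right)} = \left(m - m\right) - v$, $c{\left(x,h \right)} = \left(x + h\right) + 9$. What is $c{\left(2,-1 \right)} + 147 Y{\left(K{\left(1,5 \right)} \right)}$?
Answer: $304$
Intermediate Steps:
$c{\left(x,h \right)} = 9 + h + x$ ($c{\left(x,h \right)} = \left(h + x\right) + 9 = 9 + h + x$)
$K{\left(m,v \right)} = - v$ ($K{\left(m,v \right)} = 0 - v = - v$)
$Y{\left(P \right)} = 2$ ($Y{\left(P \right)} = \frac{2 P}{P + 0} = \frac{2 P}{P} = 2$)
$c{\left(2,-1 \right)} + 147 Y{\left(K{\left(1,5 \right)} \right)} = \left(9 - 1 + 2\right) + 147 \cdot 2 = 10 + 294 = 304$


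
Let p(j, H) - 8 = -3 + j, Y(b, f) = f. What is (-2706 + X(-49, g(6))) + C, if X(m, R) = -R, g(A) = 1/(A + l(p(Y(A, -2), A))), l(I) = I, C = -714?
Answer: -30781/9 ≈ -3420.1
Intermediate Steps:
p(j, H) = 5 + j (p(j, H) = 8 + (-3 + j) = 5 + j)
g(A) = 1/(3 + A) (g(A) = 1/(A + (5 - 2)) = 1/(A + 3) = 1/(3 + A))
(-2706 + X(-49, g(6))) + C = (-2706 - 1/(3 + 6)) - 714 = (-2706 - 1/9) - 714 = -24355/9 - 714 = -30781/9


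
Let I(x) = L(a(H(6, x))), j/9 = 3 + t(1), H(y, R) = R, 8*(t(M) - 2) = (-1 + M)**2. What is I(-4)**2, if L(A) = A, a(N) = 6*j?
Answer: 72900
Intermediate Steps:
t(M) = 2 + (-1 + M)**2/8
j = 45 (j = 9*(3 + (2 + (-1 + 1)**2/8)) = 9*(3 + (2 + (1/8)*0**2)) = 9*(3 + (2 + (1/8)*0)) = 9*(3 + (2 + 0)) = 9*(3 + 2) = 9*5 = 45)
a(N) = 270 (a(N) = 6*45 = 270)
I(x) = 270
I(-4)**2 = 270**2 = 72900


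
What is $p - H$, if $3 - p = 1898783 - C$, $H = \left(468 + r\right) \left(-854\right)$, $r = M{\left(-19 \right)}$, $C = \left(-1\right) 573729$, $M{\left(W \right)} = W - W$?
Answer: $-2072837$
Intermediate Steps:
$M{\left(W \right)} = 0$
$C = -573729$
$r = 0$
$H = -399672$ ($H = \left(468 + 0\right) \left(-854\right) = 468 \left(-854\right) = -399672$)
$p = -2472509$ ($p = 3 - \left(1898783 - -573729\right) = 3 - \left(1898783 + 573729\right) = 3 - 2472512 = -2472509$)
$p - H = -2472509 - -399672 = -2472509 + 399672 = -2072837$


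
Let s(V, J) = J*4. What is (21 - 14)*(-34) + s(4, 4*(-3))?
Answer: -286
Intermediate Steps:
s(V, J) = 4*J
(21 - 14)*(-34) + s(4, 4*(-3)) = (21 - 14)*(-34) + 4*(4*(-3)) = 7*(-34) + 4*(-12) = -238 - 48 = -286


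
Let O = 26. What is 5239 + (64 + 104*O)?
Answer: 8007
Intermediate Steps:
5239 + (64 + 104*O) = 5239 + (64 + 104*26) = 5239 + (64 + 2704) = 5239 + 2768 = 8007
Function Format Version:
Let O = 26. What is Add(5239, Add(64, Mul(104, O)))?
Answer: 8007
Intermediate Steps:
Add(5239, Add(64, Mul(104, O))) = Add(5239, Add(64, Mul(104, 26))) = Add(5239, Add(64, 2704)) = Add(5239, 2768) = 8007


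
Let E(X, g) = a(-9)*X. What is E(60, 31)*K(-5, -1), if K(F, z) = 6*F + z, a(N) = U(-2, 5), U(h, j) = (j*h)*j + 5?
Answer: 83700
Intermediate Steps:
U(h, j) = 5 + h*j**2 (U(h, j) = (h*j)*j + 5 = h*j**2 + 5 = 5 + h*j**2)
a(N) = -45 (a(N) = 5 - 2*5**2 = 5 - 2*25 = 5 - 50 = -45)
E(X, g) = -45*X
K(F, z) = z + 6*F
E(60, 31)*K(-5, -1) = (-45*60)*(-1 + 6*(-5)) = -2700*(-1 - 30) = -2700*(-31) = 83700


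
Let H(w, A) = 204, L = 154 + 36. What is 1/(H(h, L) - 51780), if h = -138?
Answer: -1/51576 ≈ -1.9389e-5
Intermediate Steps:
L = 190
1/(H(h, L) - 51780) = 1/(204 - 51780) = 1/(-51576) = -1/51576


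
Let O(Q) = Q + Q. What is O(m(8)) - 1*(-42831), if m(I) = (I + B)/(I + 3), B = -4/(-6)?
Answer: 1413475/33 ≈ 42833.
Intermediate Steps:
B = ⅔ (B = -4*(-⅙) = ⅔ ≈ 0.66667)
m(I) = (⅔ + I)/(3 + I) (m(I) = (I + ⅔)/(I + 3) = (⅔ + I)/(3 + I))
O(Q) = 2*Q
O(m(8)) - 1*(-42831) = 2*((⅔ + 8)/(3 + 8)) - 1*(-42831) = 2*((26/3)/11) + 42831 = 2*((1/11)*(26/3)) + 42831 = 2*(26/33) + 42831 = 52/33 + 42831 = 1413475/33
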